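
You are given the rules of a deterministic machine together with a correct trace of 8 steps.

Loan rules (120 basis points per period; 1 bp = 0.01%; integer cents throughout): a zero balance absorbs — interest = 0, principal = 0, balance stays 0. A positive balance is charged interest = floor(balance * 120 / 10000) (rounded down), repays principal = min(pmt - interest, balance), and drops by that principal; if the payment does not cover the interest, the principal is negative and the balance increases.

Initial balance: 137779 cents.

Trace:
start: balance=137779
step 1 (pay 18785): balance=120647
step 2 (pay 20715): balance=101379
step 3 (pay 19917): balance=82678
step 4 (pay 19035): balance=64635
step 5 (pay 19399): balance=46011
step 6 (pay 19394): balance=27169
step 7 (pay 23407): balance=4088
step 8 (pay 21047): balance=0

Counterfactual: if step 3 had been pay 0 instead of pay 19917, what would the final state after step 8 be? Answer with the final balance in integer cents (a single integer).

(re-executing from step 3 with the substitution; state before step 3: balance=101379)
step 3 (pay 0): balance=102595
step 4 (pay 19035): balance=84791
step 5 (pay 19399): balance=66409
step 6 (pay 19394): balance=47811
step 7 (pay 23407): balance=24977
step 8 (pay 21047): balance=4229

4229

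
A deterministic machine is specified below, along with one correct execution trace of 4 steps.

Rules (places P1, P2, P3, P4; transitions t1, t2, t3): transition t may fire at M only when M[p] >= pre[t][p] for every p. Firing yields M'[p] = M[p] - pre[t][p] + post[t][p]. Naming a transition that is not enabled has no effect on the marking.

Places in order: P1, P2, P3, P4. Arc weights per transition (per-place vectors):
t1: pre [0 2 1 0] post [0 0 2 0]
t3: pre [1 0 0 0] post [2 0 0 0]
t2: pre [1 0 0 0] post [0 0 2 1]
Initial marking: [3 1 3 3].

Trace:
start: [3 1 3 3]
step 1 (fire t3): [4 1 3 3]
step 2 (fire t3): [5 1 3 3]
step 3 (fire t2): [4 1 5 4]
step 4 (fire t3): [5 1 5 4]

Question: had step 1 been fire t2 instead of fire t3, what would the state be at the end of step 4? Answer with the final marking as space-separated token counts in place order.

(re-executing from step 1 with the substitution; state before step 1: [3 1 3 3])
step 1 (fire t2): [2 1 5 4]
step 2 (fire t3): [3 1 5 4]
step 3 (fire t2): [2 1 7 5]
step 4 (fire t3): [3 1 7 5]

3 1 7 5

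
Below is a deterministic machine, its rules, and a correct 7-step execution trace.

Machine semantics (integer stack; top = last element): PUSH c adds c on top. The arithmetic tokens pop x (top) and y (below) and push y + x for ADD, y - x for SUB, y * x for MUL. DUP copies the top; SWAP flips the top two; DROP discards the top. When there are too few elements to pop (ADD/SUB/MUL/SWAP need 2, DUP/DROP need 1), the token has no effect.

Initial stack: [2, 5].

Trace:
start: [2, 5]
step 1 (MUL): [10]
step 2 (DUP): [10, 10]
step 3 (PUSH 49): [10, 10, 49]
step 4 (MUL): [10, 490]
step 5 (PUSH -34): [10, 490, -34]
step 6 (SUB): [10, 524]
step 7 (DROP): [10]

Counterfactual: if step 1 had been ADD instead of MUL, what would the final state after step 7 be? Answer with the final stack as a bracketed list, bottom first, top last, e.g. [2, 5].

(re-executing from step 1 with the substitution; state before step 1: [2, 5])
step 1 (ADD): [7]
step 2 (DUP): [7, 7]
step 3 (PUSH 49): [7, 7, 49]
step 4 (MUL): [7, 343]
step 5 (PUSH -34): [7, 343, -34]
step 6 (SUB): [7, 377]
step 7 (DROP): [7]

[7]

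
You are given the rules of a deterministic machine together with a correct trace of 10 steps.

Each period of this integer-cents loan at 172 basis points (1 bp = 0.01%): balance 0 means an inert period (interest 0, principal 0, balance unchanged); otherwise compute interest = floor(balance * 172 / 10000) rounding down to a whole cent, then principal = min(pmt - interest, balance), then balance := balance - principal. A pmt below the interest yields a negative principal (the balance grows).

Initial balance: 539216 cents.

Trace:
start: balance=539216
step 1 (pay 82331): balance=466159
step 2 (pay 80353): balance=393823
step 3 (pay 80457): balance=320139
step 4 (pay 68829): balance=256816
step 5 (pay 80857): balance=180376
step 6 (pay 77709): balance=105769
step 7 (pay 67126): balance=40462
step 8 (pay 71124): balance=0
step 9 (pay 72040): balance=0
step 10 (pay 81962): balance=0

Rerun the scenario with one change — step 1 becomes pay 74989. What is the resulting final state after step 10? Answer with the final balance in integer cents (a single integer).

0

(re-executing from step 1 with the substitution; state before step 1: balance=539216)
step 1 (pay 74989): balance=473501
step 2 (pay 80353): balance=401292
step 3 (pay 80457): balance=327737
step 4 (pay 68829): balance=264545
step 5 (pay 80857): balance=188238
step 6 (pay 77709): balance=113766
step 7 (pay 67126): balance=48596
step 8 (pay 71124): balance=0
step 9 (pay 72040): balance=0
step 10 (pay 81962): balance=0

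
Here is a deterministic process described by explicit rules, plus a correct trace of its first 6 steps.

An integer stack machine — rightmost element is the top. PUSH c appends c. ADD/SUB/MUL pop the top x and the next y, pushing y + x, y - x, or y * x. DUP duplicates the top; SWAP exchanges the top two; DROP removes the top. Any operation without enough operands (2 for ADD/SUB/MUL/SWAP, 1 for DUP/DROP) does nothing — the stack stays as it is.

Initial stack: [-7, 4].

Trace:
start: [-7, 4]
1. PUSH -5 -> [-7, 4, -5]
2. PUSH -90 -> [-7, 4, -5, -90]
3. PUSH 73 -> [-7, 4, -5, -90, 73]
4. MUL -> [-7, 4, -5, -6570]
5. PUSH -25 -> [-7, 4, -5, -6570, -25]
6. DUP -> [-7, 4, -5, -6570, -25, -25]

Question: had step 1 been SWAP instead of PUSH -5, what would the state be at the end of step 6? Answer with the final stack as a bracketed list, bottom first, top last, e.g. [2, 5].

(re-executing from step 1 with the substitution; state before step 1: [-7, 4])
1. SWAP -> [4, -7]
2. PUSH -90 -> [4, -7, -90]
3. PUSH 73 -> [4, -7, -90, 73]
4. MUL -> [4, -7, -6570]
5. PUSH -25 -> [4, -7, -6570, -25]
6. DUP -> [4, -7, -6570, -25, -25]

[4, -7, -6570, -25, -25]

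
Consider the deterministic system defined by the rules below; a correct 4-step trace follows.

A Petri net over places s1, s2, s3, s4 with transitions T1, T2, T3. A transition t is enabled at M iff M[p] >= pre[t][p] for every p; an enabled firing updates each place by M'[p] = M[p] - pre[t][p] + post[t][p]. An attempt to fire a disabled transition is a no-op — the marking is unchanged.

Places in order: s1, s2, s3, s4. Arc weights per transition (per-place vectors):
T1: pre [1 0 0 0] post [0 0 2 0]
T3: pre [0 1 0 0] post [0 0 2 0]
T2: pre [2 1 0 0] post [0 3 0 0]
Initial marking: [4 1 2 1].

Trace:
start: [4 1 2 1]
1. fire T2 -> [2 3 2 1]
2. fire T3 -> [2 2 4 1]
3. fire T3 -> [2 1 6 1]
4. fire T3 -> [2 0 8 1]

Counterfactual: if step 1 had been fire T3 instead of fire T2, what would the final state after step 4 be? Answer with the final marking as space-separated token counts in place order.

(re-executing from step 1 with the substitution; state before step 1: [4 1 2 1])
1. fire T3 -> [4 0 4 1]
2. fire T3 -> [4 0 4 1]
3. fire T3 -> [4 0 4 1]
4. fire T3 -> [4 0 4 1]

4 0 4 1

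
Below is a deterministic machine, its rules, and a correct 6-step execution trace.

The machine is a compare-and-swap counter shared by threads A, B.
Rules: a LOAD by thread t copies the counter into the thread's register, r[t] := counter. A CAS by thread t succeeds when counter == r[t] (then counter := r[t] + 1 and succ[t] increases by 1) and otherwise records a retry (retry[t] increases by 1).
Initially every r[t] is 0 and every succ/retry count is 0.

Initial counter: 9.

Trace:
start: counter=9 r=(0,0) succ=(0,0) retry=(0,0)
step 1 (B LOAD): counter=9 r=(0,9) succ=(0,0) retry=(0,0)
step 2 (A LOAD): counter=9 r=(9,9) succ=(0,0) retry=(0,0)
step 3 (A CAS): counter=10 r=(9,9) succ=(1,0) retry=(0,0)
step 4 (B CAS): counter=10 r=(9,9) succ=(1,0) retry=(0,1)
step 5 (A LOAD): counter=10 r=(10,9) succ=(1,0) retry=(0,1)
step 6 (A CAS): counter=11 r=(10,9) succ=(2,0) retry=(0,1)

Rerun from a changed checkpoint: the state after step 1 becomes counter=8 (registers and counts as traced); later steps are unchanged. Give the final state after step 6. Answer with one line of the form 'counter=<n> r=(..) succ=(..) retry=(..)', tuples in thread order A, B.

counter=11 r=(10,9) succ=(2,1) retry=(0,0)

state after step 1 := counter=8 r=(0,9) succ=(0,0) retry=(0,0)
step 2 (A LOAD): counter=8 r=(8,9) succ=(0,0) retry=(0,0)
step 3 (A CAS): counter=9 r=(8,9) succ=(1,0) retry=(0,0)
step 4 (B CAS): counter=10 r=(8,9) succ=(1,1) retry=(0,0)
step 5 (A LOAD): counter=10 r=(10,9) succ=(1,1) retry=(0,0)
step 6 (A CAS): counter=11 r=(10,9) succ=(2,1) retry=(0,0)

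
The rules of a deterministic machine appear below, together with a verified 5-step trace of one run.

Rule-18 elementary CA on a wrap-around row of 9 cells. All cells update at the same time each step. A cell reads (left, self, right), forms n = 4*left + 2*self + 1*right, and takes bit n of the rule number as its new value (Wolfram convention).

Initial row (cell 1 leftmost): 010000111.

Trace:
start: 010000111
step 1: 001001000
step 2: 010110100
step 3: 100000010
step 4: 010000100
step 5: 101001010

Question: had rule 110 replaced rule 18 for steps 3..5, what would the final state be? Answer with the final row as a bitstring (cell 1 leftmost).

100001111

(re-executing steps 3..5 under rule 110; state before step 3: 010110100)
step 3: 111111100
step 4: 100000101
step 5: 100001111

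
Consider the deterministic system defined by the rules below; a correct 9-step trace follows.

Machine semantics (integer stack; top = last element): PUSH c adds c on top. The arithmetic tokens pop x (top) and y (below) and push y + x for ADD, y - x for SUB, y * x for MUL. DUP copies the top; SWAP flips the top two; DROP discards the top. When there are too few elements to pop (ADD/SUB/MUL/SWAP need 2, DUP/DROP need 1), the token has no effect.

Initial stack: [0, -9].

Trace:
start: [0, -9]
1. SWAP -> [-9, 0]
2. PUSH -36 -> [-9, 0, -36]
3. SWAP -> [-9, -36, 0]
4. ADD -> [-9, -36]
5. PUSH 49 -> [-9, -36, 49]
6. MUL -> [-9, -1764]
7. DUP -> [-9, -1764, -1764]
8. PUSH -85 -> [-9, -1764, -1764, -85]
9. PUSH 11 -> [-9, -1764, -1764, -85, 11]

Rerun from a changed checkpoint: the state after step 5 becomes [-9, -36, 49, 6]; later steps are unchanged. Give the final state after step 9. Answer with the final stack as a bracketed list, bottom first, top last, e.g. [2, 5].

[-9, -36, 294, 294, -85, 11]

state after step 5 := [-9, -36, 49, 6]
6. MUL -> [-9, -36, 294]
7. DUP -> [-9, -36, 294, 294]
8. PUSH -85 -> [-9, -36, 294, 294, -85]
9. PUSH 11 -> [-9, -36, 294, 294, -85, 11]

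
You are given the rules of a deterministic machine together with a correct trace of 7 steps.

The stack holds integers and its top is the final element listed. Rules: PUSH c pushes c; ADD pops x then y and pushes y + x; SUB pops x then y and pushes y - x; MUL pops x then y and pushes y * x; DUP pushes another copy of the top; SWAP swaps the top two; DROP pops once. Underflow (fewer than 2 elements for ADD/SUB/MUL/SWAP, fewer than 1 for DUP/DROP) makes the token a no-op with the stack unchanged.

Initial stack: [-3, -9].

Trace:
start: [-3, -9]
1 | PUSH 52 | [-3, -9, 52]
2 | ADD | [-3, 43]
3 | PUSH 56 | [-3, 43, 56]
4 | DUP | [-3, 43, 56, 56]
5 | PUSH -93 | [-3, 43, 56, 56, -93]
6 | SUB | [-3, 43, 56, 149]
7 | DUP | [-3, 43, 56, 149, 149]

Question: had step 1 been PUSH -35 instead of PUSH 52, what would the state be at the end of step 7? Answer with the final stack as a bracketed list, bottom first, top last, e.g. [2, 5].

(re-executing from step 1 with the substitution; state before step 1: [-3, -9])
1 | PUSH -35 | [-3, -9, -35]
2 | ADD | [-3, -44]
3 | PUSH 56 | [-3, -44, 56]
4 | DUP | [-3, -44, 56, 56]
5 | PUSH -93 | [-3, -44, 56, 56, -93]
6 | SUB | [-3, -44, 56, 149]
7 | DUP | [-3, -44, 56, 149, 149]

[-3, -44, 56, 149, 149]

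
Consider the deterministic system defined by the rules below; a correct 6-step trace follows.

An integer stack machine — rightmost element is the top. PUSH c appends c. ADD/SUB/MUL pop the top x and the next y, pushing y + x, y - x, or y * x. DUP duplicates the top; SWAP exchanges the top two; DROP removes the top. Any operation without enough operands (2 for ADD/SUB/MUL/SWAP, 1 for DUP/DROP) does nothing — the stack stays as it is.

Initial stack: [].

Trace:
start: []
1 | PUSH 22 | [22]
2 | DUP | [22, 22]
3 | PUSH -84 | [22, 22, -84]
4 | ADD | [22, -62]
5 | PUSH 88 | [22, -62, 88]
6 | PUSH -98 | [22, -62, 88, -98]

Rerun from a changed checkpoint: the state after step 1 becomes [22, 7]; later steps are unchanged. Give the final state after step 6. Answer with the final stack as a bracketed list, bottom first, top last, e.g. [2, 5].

[22, 7, -77, 88, -98]

state after step 1 := [22, 7]
2 | DUP | [22, 7, 7]
3 | PUSH -84 | [22, 7, 7, -84]
4 | ADD | [22, 7, -77]
5 | PUSH 88 | [22, 7, -77, 88]
6 | PUSH -98 | [22, 7, -77, 88, -98]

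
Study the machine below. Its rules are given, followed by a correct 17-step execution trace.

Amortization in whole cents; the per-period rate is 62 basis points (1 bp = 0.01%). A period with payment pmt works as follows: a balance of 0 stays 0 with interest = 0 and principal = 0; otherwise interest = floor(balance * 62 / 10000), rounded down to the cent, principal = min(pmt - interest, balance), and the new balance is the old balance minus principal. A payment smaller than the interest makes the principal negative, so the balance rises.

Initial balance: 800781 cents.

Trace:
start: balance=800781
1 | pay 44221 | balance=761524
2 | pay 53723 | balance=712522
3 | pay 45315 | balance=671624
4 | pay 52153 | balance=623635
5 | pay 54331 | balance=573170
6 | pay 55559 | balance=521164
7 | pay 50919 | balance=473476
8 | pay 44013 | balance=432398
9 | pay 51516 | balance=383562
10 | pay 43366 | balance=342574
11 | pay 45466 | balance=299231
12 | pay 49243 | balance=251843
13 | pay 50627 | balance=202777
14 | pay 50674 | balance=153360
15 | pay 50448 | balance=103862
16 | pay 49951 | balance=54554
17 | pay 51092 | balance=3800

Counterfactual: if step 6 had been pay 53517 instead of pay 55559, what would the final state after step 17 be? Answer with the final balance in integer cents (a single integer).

(re-executing from step 6 with the substitution; state before step 6: balance=573170)
6 | pay 53517 | balance=523206
7 | pay 50919 | balance=475530
8 | pay 44013 | balance=434465
9 | pay 51516 | balance=385642
10 | pay 43366 | balance=344666
11 | pay 45466 | balance=301336
12 | pay 49243 | balance=253961
13 | pay 50627 | balance=204908
14 | pay 50674 | balance=155504
15 | pay 50448 | balance=106020
16 | pay 49951 | balance=56726
17 | pay 51092 | balance=5985

5985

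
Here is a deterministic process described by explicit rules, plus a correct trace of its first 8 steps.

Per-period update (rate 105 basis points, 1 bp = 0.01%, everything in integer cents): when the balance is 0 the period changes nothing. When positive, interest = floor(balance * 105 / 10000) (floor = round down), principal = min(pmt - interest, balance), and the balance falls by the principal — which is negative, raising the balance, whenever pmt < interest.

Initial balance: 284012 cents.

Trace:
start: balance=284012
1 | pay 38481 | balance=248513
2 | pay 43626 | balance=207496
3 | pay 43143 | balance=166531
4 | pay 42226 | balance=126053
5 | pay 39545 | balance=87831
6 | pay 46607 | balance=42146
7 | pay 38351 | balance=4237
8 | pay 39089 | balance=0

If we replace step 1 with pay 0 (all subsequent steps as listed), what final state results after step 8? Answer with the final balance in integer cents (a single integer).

(re-executing from step 1 with the substitution; state before step 1: balance=284012)
1 | pay 0 | balance=286994
2 | pay 43626 | balance=246381
3 | pay 43143 | balance=205825
4 | pay 42226 | balance=165760
5 | pay 39545 | balance=127955
6 | pay 46607 | balance=82691
7 | pay 38351 | balance=45208
8 | pay 39089 | balance=6593

6593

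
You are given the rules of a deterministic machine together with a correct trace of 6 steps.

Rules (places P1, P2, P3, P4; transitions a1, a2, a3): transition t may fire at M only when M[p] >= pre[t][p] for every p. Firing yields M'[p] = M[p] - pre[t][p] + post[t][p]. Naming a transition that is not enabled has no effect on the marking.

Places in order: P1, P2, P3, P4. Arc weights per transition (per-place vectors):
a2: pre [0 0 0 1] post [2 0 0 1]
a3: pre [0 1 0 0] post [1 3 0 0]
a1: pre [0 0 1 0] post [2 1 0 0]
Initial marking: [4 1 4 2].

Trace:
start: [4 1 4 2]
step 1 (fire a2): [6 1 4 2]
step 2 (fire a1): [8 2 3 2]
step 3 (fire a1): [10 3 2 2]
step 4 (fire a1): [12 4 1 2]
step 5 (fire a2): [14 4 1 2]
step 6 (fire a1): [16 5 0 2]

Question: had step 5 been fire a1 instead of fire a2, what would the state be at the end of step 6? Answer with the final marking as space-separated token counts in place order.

(re-executing from step 5 with the substitution; state before step 5: [12 4 1 2])
step 5 (fire a1): [14 5 0 2]
step 6 (fire a1): [14 5 0 2]

14 5 0 2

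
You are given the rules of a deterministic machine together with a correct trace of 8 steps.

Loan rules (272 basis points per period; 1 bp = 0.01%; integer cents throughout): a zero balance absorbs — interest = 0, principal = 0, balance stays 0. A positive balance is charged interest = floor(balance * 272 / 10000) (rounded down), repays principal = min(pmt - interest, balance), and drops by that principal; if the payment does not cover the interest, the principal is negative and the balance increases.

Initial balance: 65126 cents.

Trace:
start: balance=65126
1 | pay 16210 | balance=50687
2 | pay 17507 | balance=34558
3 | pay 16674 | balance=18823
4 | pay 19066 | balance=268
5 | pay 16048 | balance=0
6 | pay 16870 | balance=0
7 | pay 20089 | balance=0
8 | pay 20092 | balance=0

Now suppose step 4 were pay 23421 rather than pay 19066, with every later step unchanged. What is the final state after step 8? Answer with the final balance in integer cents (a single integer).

(re-executing from step 4 with the substitution; state before step 4: balance=18823)
4 | pay 23421 | balance=0
5 | pay 16048 | balance=0
6 | pay 16870 | balance=0
7 | pay 20089 | balance=0
8 | pay 20092 | balance=0

0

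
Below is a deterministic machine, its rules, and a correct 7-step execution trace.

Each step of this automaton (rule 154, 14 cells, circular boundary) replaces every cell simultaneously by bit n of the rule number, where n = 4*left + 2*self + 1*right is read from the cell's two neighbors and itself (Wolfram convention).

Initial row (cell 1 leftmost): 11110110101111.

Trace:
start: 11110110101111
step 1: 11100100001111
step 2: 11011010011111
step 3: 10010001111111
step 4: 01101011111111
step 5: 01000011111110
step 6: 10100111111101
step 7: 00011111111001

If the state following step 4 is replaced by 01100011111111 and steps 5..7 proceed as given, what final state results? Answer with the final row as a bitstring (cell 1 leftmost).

01001111111001

state after step 4 := 01100011111111
step 5: 01010111111110
step 6: 10000111111101
step 7: 01001111111001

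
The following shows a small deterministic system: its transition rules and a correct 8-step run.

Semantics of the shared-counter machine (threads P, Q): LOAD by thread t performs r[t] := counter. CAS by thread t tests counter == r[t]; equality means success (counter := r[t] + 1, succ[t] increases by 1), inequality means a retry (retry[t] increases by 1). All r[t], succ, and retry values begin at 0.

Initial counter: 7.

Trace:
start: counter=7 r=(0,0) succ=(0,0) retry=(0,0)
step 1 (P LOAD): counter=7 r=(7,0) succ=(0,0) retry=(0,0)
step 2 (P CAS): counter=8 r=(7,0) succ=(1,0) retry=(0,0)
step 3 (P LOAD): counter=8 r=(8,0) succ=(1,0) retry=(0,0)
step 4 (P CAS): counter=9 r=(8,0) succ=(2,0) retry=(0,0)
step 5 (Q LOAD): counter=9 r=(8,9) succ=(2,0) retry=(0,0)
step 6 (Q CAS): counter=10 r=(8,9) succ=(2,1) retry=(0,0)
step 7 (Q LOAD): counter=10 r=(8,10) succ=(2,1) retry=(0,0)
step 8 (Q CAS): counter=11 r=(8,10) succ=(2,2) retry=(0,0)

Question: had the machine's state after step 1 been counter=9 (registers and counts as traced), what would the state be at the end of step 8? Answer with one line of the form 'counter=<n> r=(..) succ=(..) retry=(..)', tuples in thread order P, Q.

counter=12 r=(9,11) succ=(1,2) retry=(1,0)

state after step 1 := counter=9 r=(7,0) succ=(0,0) retry=(0,0)
step 2 (P CAS): counter=9 r=(7,0) succ=(0,0) retry=(1,0)
step 3 (P LOAD): counter=9 r=(9,0) succ=(0,0) retry=(1,0)
step 4 (P CAS): counter=10 r=(9,0) succ=(1,0) retry=(1,0)
step 5 (Q LOAD): counter=10 r=(9,10) succ=(1,0) retry=(1,0)
step 6 (Q CAS): counter=11 r=(9,10) succ=(1,1) retry=(1,0)
step 7 (Q LOAD): counter=11 r=(9,11) succ=(1,1) retry=(1,0)
step 8 (Q CAS): counter=12 r=(9,11) succ=(1,2) retry=(1,0)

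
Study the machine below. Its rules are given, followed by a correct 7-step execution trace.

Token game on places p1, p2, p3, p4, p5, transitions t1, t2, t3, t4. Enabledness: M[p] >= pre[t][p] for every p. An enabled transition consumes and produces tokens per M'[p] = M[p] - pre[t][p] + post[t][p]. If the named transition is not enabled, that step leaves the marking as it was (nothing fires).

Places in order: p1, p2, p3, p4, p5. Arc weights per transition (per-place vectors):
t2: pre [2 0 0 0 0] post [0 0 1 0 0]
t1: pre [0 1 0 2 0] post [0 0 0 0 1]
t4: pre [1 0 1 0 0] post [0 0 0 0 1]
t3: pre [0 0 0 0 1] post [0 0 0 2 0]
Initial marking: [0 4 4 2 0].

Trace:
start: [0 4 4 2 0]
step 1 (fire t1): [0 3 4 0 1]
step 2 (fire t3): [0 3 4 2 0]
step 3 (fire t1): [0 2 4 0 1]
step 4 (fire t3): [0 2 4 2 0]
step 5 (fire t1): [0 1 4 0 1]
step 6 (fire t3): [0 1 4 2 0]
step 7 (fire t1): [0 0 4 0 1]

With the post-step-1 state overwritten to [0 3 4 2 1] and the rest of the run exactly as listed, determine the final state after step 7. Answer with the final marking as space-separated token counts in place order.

0 0 4 2 1

state after step 1 := [0 3 4 2 1]
step 2 (fire t3): [0 3 4 4 0]
step 3 (fire t1): [0 2 4 2 1]
step 4 (fire t3): [0 2 4 4 0]
step 5 (fire t1): [0 1 4 2 1]
step 6 (fire t3): [0 1 4 4 0]
step 7 (fire t1): [0 0 4 2 1]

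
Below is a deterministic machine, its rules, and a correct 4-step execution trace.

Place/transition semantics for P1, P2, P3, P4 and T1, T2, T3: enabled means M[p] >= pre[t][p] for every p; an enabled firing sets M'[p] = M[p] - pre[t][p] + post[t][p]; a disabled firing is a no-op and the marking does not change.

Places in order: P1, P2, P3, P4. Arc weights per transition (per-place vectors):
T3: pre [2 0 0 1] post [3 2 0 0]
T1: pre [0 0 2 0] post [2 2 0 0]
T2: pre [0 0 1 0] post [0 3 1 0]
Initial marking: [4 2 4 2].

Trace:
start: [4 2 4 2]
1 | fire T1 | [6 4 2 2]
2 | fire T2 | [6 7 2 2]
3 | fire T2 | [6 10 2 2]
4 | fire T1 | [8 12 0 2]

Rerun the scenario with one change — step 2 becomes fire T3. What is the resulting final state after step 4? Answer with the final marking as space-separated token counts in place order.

9 11 0 1

(re-executing from step 2 with the substitution; state before step 2: [6 4 2 2])
2 | fire T3 | [7 6 2 1]
3 | fire T2 | [7 9 2 1]
4 | fire T1 | [9 11 0 1]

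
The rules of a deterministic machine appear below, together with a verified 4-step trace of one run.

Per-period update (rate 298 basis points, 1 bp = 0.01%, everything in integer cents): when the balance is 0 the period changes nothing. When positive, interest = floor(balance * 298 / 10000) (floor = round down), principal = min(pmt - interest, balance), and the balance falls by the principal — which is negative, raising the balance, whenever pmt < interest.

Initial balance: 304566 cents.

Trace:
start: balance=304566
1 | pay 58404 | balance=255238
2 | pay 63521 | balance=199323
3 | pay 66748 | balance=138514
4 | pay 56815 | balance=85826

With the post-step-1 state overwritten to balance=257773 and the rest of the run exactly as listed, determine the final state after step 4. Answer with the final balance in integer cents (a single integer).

state after step 1 := balance=257773
2 | pay 63521 | balance=201933
3 | pay 66748 | balance=141202
4 | pay 56815 | balance=88594

88594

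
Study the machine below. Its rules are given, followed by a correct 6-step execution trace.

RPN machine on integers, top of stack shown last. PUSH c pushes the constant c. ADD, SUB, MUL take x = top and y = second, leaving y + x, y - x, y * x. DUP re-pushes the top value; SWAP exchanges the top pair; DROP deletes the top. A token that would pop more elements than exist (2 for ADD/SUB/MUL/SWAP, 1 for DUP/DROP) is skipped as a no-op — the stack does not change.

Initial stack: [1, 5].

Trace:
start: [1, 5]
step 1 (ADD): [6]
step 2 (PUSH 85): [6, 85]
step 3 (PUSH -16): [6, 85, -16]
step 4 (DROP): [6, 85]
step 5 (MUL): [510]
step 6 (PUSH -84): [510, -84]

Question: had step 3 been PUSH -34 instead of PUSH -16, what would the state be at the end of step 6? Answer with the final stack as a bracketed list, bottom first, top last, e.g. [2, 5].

[510, -84]

(re-executing from step 3 with the substitution; state before step 3: [6, 85])
step 3 (PUSH -34): [6, 85, -34]
step 4 (DROP): [6, 85]
step 5 (MUL): [510]
step 6 (PUSH -84): [510, -84]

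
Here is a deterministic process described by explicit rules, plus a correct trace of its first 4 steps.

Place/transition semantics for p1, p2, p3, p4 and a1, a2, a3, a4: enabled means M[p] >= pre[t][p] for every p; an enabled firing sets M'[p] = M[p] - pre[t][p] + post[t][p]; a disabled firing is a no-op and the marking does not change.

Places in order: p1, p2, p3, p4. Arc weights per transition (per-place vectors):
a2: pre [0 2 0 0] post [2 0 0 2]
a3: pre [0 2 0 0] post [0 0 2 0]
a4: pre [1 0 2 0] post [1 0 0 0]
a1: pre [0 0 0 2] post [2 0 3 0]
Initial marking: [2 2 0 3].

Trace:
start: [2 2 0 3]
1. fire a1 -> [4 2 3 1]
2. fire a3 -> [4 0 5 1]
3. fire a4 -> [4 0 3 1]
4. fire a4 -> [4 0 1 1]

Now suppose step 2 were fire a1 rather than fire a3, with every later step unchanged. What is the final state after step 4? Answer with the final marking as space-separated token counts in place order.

(re-executing from step 2 with the substitution; state before step 2: [4 2 3 1])
2. fire a1 -> [4 2 3 1]
3. fire a4 -> [4 2 1 1]
4. fire a4 -> [4 2 1 1]

4 2 1 1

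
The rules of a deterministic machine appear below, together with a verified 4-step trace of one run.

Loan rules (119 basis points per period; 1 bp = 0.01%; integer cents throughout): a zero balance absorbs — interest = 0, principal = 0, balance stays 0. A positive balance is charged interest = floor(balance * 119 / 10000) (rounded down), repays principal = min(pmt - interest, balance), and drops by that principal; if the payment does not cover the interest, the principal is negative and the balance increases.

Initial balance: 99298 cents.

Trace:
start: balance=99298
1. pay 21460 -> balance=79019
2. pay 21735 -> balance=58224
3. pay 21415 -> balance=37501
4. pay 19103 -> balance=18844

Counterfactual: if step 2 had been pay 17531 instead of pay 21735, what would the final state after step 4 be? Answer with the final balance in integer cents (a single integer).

(re-executing from step 2 with the substitution; state before step 2: balance=79019)
2. pay 17531 -> balance=62428
3. pay 21415 -> balance=41755
4. pay 19103 -> balance=23148

23148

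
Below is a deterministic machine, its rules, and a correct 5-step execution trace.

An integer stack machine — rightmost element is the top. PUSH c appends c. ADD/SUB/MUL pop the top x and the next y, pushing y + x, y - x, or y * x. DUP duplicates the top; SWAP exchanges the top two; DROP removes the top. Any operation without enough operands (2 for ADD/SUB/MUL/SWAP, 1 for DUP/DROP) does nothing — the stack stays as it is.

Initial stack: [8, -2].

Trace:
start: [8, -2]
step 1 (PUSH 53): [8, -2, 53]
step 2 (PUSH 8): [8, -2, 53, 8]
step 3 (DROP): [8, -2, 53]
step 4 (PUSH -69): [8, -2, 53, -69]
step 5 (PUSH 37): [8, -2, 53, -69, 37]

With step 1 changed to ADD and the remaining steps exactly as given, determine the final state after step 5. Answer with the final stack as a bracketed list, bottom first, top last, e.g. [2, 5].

(re-executing from step 1 with the substitution; state before step 1: [8, -2])
step 1 (ADD): [6]
step 2 (PUSH 8): [6, 8]
step 3 (DROP): [6]
step 4 (PUSH -69): [6, -69]
step 5 (PUSH 37): [6, -69, 37]

[6, -69, 37]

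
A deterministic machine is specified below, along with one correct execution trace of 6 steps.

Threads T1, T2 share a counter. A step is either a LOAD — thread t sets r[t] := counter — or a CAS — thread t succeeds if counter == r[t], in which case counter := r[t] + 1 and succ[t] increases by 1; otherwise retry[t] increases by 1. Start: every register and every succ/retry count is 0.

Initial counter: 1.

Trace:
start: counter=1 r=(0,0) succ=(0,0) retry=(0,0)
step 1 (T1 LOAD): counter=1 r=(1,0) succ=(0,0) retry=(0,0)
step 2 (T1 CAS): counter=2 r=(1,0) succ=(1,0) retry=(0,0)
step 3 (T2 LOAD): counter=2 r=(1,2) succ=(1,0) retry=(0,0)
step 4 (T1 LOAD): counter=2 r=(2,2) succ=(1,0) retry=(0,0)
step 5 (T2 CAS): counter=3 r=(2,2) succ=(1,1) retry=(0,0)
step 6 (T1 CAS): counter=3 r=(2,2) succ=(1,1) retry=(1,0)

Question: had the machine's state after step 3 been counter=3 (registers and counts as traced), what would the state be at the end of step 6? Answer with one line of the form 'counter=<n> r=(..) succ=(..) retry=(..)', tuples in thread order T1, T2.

state after step 3 := counter=3 r=(1,2) succ=(1,0) retry=(0,0)
step 4 (T1 LOAD): counter=3 r=(3,2) succ=(1,0) retry=(0,0)
step 5 (T2 CAS): counter=3 r=(3,2) succ=(1,0) retry=(0,1)
step 6 (T1 CAS): counter=4 r=(3,2) succ=(2,0) retry=(0,1)

counter=4 r=(3,2) succ=(2,0) retry=(0,1)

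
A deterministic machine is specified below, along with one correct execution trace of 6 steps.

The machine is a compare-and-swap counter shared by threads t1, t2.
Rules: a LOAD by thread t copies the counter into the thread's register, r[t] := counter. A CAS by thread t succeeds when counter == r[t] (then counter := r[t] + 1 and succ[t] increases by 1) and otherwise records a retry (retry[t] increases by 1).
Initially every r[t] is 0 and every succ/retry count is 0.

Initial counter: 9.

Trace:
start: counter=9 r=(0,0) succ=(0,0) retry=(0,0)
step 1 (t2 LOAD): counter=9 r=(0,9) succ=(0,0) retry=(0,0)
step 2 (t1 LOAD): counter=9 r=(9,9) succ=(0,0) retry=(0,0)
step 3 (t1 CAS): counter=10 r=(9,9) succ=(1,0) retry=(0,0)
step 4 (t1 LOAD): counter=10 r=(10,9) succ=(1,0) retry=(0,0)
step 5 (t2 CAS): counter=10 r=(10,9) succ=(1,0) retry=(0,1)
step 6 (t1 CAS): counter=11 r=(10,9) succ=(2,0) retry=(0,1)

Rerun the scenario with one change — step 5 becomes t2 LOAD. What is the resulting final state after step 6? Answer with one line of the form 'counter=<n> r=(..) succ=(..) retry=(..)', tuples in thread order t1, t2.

(re-executing from step 5 with the substitution; state before step 5: counter=10 r=(10,9) succ=(1,0) retry=(0,0))
step 5 (t2 LOAD): counter=10 r=(10,10) succ=(1,0) retry=(0,0)
step 6 (t1 CAS): counter=11 r=(10,10) succ=(2,0) retry=(0,0)

counter=11 r=(10,10) succ=(2,0) retry=(0,0)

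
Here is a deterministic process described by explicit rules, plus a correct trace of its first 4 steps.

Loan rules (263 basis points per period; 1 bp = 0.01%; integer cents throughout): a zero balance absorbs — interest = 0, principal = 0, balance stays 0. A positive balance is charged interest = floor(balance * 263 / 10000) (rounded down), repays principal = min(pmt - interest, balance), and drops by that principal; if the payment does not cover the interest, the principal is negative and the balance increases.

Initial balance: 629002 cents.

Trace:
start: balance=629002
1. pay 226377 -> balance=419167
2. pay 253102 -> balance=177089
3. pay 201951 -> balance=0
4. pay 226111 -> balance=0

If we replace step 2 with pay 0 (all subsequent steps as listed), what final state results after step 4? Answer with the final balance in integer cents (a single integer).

(re-executing from step 2 with the substitution; state before step 2: balance=419167)
2. pay 0 -> balance=430191
3. pay 201951 -> balance=239554
4. pay 226111 -> balance=19743

19743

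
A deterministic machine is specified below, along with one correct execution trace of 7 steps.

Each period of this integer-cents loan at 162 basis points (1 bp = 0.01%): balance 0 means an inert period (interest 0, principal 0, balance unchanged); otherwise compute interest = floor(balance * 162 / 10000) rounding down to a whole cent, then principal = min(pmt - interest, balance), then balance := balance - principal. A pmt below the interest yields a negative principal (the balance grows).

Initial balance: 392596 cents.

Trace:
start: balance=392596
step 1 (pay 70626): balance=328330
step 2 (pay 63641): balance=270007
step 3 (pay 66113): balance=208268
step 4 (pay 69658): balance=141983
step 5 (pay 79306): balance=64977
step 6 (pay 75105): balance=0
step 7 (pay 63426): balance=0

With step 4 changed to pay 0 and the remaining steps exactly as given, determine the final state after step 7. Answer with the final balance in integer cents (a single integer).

449

(re-executing from step 4 with the substitution; state before step 4: balance=208268)
step 4 (pay 0): balance=211641
step 5 (pay 79306): balance=135763
step 6 (pay 75105): balance=62857
step 7 (pay 63426): balance=449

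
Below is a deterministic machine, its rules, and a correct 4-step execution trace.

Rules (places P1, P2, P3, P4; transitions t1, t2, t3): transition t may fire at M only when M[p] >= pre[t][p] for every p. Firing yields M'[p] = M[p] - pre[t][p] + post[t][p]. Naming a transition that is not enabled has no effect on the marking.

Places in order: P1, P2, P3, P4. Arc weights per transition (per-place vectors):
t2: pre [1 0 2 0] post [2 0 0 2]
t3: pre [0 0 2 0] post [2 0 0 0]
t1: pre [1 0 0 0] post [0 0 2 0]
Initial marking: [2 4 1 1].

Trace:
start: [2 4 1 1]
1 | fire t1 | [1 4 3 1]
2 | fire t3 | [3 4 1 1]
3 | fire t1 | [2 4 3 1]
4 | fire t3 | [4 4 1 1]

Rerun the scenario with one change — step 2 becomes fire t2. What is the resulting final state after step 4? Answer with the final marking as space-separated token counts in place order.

(re-executing from step 2 with the substitution; state before step 2: [1 4 3 1])
2 | fire t2 | [2 4 1 3]
3 | fire t1 | [1 4 3 3]
4 | fire t3 | [3 4 1 3]

3 4 1 3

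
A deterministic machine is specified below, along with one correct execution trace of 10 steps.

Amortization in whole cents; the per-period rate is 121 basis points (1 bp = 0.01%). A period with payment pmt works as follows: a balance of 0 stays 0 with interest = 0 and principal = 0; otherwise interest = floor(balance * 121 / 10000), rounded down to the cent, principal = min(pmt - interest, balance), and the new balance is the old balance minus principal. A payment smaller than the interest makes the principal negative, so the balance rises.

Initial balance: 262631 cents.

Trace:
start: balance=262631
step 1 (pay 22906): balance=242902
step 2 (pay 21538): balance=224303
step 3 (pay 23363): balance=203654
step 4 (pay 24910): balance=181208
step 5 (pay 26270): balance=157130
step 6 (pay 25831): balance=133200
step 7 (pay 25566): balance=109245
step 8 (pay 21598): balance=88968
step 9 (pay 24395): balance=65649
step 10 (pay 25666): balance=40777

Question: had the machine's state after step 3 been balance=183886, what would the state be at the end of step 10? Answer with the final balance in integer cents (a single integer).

19273

state after step 3 := balance=183886
step 4 (pay 24910): balance=161201
step 5 (pay 26270): balance=136881
step 6 (pay 25831): balance=112706
step 7 (pay 25566): balance=88503
step 8 (pay 21598): balance=67975
step 9 (pay 24395): balance=44402
step 10 (pay 25666): balance=19273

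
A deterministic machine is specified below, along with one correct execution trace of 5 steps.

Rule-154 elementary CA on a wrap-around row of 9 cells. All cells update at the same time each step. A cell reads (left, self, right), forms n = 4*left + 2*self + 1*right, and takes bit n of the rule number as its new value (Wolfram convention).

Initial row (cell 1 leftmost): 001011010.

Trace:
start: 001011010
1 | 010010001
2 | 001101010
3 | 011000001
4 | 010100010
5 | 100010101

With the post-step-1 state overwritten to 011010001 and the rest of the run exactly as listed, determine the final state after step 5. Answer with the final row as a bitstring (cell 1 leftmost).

state after step 1 := 011010001
2 | 010001010
3 | 101010001
4 | 000001011
5 | 100010010

100010010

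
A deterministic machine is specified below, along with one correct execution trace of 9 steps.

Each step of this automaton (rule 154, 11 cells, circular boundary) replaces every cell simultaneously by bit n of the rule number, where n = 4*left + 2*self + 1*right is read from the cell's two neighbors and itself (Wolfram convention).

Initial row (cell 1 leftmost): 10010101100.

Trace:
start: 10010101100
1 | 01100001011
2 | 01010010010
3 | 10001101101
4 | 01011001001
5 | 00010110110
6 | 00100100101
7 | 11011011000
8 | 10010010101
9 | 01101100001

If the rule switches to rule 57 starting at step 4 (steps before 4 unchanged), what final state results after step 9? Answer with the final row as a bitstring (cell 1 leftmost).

(re-executing steps 4..9 under rule 57; state before step 4: 10001101101)
4 | 01101011011
5 | 11010110110
6 | 10101101101
7 | 01011011011
8 | 10110110110
9 | 01101101101

01101101101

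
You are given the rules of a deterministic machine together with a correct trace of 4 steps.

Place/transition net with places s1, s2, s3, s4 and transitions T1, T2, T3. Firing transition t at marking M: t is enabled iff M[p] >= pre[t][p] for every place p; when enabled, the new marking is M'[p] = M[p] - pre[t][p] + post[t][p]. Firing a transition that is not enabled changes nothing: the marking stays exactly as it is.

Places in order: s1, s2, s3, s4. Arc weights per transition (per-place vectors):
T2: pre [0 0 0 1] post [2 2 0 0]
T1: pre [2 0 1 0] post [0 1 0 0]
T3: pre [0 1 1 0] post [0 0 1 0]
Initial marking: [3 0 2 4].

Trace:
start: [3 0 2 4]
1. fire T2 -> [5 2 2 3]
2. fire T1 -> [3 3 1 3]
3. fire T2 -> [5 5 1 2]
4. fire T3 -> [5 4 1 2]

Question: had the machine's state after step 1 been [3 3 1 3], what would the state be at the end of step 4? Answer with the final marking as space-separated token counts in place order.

state after step 1 := [3 3 1 3]
2. fire T1 -> [1 4 0 3]
3. fire T2 -> [3 6 0 2]
4. fire T3 -> [3 6 0 2]

3 6 0 2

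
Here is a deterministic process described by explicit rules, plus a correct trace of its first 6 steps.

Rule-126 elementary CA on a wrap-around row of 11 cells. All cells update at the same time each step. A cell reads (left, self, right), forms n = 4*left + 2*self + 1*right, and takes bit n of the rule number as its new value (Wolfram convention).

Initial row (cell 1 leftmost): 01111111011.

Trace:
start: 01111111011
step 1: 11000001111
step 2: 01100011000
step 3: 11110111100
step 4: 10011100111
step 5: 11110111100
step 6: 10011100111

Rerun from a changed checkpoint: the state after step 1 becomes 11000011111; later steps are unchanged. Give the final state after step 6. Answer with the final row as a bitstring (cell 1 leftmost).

state after step 1 := 11000011111
step 2: 01100110000
step 3: 11111111000
step 4: 10000001101
step 5: 11000011111
step 6: 01100110000

01100110000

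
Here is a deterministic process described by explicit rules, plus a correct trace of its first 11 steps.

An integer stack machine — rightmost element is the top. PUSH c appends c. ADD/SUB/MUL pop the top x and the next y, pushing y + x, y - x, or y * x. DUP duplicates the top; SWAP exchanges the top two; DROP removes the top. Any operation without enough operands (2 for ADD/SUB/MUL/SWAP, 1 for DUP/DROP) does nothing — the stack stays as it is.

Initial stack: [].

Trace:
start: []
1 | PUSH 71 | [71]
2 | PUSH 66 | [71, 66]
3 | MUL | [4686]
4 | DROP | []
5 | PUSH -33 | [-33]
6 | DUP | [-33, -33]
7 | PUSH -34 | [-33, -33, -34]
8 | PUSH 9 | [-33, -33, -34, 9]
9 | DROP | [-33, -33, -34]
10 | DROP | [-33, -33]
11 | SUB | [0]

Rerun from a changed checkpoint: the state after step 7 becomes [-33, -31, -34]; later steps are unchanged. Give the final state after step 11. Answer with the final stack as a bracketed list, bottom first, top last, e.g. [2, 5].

state after step 7 := [-33, -31, -34]
8 | PUSH 9 | [-33, -31, -34, 9]
9 | DROP | [-33, -31, -34]
10 | DROP | [-33, -31]
11 | SUB | [-2]

[-2]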